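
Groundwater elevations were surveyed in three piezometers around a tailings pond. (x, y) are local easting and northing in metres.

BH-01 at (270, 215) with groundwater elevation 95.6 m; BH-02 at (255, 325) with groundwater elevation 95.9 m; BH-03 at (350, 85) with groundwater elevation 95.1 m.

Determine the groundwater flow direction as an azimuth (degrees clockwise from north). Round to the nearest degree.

136°

With h = a·x + b·y + c and BH-01 as origin, the differences give:
  (-15)·a + 110·b = +0.3
  80·a + (-130)·b = -0.5
Eliminate b (×(-130) and ×110, subtract): -6850·a = 16.00 → a = ∂h/∂x = -0.002336
Back-substitute: b = ∂h/∂y = +0.002409.
Flow direction (−∇h) has components (+0.002336 E, -0.002409 N).
Azimuth = atan2(E, N) = atan2(+0.002336, -0.002409) = 135.9° ≈ 136°.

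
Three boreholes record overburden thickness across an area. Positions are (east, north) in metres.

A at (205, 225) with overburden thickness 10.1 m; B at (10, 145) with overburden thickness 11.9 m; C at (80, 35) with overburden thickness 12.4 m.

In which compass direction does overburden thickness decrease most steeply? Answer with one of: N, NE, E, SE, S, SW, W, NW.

With d = a·x + b·y + c and A as origin, the differences give:
  (-195)·a + (-80)·b = +1.8
  (-125)·a + (-190)·b = +2.3
Eliminate b (×(-190) and ×(-80), subtract): 27050·a = -158.00 → a = ∂d/∂x = -0.005841
Back-substitute: b = ∂d/∂y = -0.008262.
Steepest decrease is along −∇f = (+0.005841 E, +0.008262 N) → northeast.

NE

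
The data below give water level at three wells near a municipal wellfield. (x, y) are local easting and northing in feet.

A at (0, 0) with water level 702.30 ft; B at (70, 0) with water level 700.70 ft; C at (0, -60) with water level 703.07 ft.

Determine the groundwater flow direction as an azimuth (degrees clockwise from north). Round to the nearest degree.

061°

∂h/∂x = (700.70 − 702.30) / (70 − 0) = -0.02286
∂h/∂y = (703.07 − 702.30) / (-60 − 0) = -0.01283
Flow direction (−∇h) has components (+0.02286 E, +0.01283 N).
Azimuth = atan2(E, N) = atan2(+0.02286, +0.01283) = 60.7° ≈ 061°.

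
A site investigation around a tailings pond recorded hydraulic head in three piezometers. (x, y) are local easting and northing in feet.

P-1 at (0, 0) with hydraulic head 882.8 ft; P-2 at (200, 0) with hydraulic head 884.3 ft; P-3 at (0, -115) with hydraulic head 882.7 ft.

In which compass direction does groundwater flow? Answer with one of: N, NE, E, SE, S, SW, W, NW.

W

∂h/∂x = (884.3 − 882.8) / (200 − 0) = +0.007500
∂h/∂y = (882.7 − 882.8) / (-115 − 0) = +0.0008696
Flow = −∇h = (-0.007500 east, -0.0008696 north), which points west.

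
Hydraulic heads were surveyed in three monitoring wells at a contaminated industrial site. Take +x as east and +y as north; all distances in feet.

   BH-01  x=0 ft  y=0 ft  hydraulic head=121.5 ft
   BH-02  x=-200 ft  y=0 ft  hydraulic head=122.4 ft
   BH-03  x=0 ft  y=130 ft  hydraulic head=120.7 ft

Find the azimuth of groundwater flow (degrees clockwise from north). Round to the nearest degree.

∂h/∂x = (122.4 − 121.5) / (-200 − 0) = -0.004500
∂h/∂y = (120.7 − 121.5) / (130 − 0) = -0.006154
Flow direction (−∇h) has components (+0.004500 E, +0.006154 N).
Azimuth = atan2(E, N) = atan2(+0.004500, +0.006154) = 36.2° ≈ 036°.

036°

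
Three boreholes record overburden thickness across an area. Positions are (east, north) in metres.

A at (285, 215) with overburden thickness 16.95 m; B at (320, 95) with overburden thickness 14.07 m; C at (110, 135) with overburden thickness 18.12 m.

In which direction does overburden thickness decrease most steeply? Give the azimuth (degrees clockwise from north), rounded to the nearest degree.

141°

With d = a·x + b·y + c and A as origin, the differences give:
  35·a + (-120)·b = -2.88
  (-175)·a + (-80)·b = +1.17
Eliminate b (×(-80) and ×(-120), subtract): -23800·a = 370.800 → a = ∂d/∂x = -0.01558
Back-substitute: b = ∂d/∂y = +0.01946.
Steepest decrease is along −∇f: components (+0.01558 E, -0.01946 N).
Azimuth = atan2(+0.01558, -0.01946) = 141.3° ≈ 141°.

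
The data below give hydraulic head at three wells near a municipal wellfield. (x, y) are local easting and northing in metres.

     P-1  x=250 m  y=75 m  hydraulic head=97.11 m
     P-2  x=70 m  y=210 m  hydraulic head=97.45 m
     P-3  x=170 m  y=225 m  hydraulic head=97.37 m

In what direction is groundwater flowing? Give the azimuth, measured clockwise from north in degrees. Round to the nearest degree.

Differences from P-1: to P-2 (Δx, Δy, Δh) = (-180, 135, +0.34); to P-3 = (-80, 150, +0.26).
Solve a·Δx + b·Δy = Δh: det = (-180)·150 − (-80)·135 = -16200.
∂h/∂x = [(+0.34)·150 − (+0.26)·135] / -16200 = -0.0009815
∂h/∂y = [(-180)·(+0.26) − (-80)·(+0.34)] / -16200 = +0.001210
Flow direction (−∇h) has components (+0.0009815 E, -0.001210 N).
Azimuth = atan2(E, N) = atan2(+0.0009815, -0.001210) = 141.0° ≈ 141°.

141°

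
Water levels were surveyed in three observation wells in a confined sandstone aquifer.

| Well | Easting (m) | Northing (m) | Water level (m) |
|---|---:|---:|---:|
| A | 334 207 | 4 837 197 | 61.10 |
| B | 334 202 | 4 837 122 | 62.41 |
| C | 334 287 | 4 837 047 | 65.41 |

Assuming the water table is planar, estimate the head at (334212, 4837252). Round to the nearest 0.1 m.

60.2 m

Taking A as reference: B−A = (-5, -75, +1.31); C−A = (80, -150, +4.31).
Solve a·Δx + b·Δy = Δh: det = (-5)·(-150) − 80·(-75) = 6750.
∂h/∂x = [(+1.31)·(-150) − (+4.31)·(-75)] / 6750 = +0.01878
∂h/∂y = [(-5)·(+4.31) − 80·(+1.31)] / 6750 = -0.01872
h(334212, 4837252) = 61.10 + (+0.01878)·(5) + (-0.01872)·(55) = 61.10 +0.094 -1.030 = 60.164 m.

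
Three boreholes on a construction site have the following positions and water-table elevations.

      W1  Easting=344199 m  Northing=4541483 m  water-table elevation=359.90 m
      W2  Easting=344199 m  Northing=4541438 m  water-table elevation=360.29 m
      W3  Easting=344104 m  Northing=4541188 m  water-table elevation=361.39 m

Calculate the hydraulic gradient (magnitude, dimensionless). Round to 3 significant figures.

Taking W1 as reference: W2−W1 = (0, -45, +0.39); W3−W1 = (-95, -295, +1.49).
Solve a·Δx + b·Δy = Δh: det = 0·(-295) − (-95)·(-45) = -4275.
∂h/∂x = [(+0.39)·(-295) − (+1.49)·(-45)] / -4275 = +0.01123
∂h/∂y = [0·(+1.49) − (-95)·(+0.39)] / -4275 = -0.008667
|∇h| = √(0.01123² + -0.008667²) = 0.01419

0.0142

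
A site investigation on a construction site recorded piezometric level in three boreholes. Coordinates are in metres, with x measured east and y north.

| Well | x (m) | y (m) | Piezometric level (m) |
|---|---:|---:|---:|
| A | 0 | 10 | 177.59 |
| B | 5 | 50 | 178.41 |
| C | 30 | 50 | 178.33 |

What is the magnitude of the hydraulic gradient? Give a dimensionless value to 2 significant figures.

With h = a·x + b·y + c and A as origin, the differences give:
  5·a + 40·b = +0.82
  30·a + 40·b = +0.74
Eliminate b (×40 and ×40, subtract): -1000·a = 3.200 → a = ∂h/∂x = -0.003200
Back-substitute: b = ∂h/∂y = +0.02090.
|∇h| = √(-0.003200² + 0.02090²) = 0.02114

0.021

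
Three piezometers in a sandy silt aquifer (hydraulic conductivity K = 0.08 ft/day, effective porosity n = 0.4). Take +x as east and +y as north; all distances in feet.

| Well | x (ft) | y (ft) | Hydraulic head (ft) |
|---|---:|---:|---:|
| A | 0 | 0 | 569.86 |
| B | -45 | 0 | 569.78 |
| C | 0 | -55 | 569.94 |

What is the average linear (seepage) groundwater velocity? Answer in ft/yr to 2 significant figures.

0.17 ft/yr

∂h/∂x = (569.78 − 569.86) / (-45 − 0) = +0.001778
∂h/∂y = (569.94 − 569.86) / (-55 − 0) = -0.001455
|∇h| = √(0.001778² + -0.001455²) = 0.002297
Seepage velocity v = K·i/n = 0.08 × 0.002297 / 0.4 = 0.0004594 ft/day = 0.1678 ft/yr.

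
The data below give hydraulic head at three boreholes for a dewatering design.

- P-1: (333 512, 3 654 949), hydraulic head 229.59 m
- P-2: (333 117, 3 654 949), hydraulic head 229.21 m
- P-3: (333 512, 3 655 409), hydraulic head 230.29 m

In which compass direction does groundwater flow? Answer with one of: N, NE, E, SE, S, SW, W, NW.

SW

∂h/∂x = (229.21 − 229.59) / (333117 − 333512) = +0.0009620
∂h/∂y = (230.29 − 229.59) / (3655409 − 3654949) = +0.001522
Flow = −∇h = (-0.0009620 east, -0.001522 north), which points southwest.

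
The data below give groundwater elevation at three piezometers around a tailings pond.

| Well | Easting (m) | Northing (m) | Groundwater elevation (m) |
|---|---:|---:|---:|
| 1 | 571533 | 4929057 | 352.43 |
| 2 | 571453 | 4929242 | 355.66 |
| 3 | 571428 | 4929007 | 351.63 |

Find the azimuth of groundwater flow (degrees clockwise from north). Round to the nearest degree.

178°

Three-point gradient (reference 1): Δ to 2 = (-80, 185, +3.23), Δ to 3 = (-105, -50, -0.80).
∂h/∂x = -0.0005763, ∂h/∂y = +0.01721 (det = 23425).
Flow direction (−∇h) has components (+0.0005763 E, -0.01721 N).
Azimuth = atan2(E, N) = atan2(+0.0005763, -0.01721) = 178.1° ≈ 178°.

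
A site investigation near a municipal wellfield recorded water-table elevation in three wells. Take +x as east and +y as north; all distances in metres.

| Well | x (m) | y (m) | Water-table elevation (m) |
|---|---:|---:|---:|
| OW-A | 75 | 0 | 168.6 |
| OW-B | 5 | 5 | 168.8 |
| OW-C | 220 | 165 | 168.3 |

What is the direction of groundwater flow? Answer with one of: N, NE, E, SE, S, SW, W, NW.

E

With h = a·x + b·y + c and OW-A as origin, the differences give:
  (-70)·a + 5·b = +0.2
  145·a + 165·b = -0.3
Eliminate b (×165 and ×5, subtract): -12275·a = 34.50 → a = ∂h/∂x = -0.002811
Back-substitute: b = ∂h/∂y = +0.0006517.
Flow = −∇h = (+0.002811 east, -0.0006517 north), which points east.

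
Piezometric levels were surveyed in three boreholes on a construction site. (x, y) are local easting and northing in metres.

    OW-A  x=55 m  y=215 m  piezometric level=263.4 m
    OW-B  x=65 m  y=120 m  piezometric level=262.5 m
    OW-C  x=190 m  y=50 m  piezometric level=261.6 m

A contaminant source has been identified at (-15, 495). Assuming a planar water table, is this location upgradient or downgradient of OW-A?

upgradient

Differences from OW-A: to OW-B (Δx, Δy, Δh) = (10, -95, -0.9); to OW-C = (135, -165, -1.8).
Solve a·Δx + b·Δy = Δh: det = 10·(-165) − 135·(-95) = 11175.
∂h/∂x = [(-0.9)·(-165) − (-1.8)·(-95)] / 11175 = -0.002013
∂h/∂y = [10·(-1.8) − 135·(-0.9)] / 11175 = +0.009262
Head at (-15, 495) = 263.4 + (-0.002013)·(-70) + (+0.009262)·(280) = 266.13 m.
That is higher than the 263.4 m at OW-A, so the point is upgradient.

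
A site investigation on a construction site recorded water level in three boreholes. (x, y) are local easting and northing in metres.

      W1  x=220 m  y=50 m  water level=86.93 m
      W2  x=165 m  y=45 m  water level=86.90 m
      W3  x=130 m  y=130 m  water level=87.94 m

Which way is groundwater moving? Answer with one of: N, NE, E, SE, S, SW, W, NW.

S

With h = a·x + b·y + c and W1 as origin, the differences give:
  (-55)·a + (-5)·b = -0.03
  (-90)·a + 80·b = +1.01
Eliminate b (×80 and ×(-5), subtract): -4850·a = 2.650 → a = ∂h/∂x = -0.0005464
Back-substitute: b = ∂h/∂y = +0.01201.
Flow = −∇h = (+0.0005464 east, -0.01201 north), which points south.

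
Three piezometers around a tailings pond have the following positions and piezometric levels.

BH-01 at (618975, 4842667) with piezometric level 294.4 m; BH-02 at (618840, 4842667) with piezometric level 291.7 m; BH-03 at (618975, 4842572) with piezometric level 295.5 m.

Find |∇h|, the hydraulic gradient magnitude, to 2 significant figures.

∂h/∂x = (291.7 − 294.4) / (618840 − 618975) = +0.02000
∂h/∂y = (295.5 − 294.4) / (4842572 − 4842667) = -0.01158
|∇h| = √(0.02000² + -0.01158²) = 0.02311

0.023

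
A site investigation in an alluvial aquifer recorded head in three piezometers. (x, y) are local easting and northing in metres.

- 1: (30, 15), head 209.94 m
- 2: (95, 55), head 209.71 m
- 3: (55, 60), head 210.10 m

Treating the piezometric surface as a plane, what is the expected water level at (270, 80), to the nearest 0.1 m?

Differences from 1: to 2 (Δx, Δy, Δh) = (65, 40, -0.23); to 3 = (25, 45, +0.16).
Determinant of the coordinate differences = 65·45 − 25·40 = 1925.
∂h/∂x = [(-0.23)·45 − (+0.16)·40] / 1925 = -0.008701
∂h/∂y = [65·(+0.16) − 25·(-0.23)] / 1925 = +0.008390
h(270, 80) = 209.94 + (-0.008701)·(240) + (+0.008390)·(65) = 209.94 -2.088 +0.545 = 208.397 m.

208.4 m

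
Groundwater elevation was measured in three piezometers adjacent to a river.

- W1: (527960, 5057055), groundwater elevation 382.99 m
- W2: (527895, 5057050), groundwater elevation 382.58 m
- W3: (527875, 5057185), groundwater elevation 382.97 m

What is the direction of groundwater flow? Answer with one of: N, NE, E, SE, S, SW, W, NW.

SW

Three-point gradient (reference W1): Δ to W2 = (-65, -5, -0.41), Δ to W3 = (-85, 130, -0.02).
∂h/∂x = +0.006017, ∂h/∂y = +0.003780 (det = -8875).
Flow = −∇h = (-0.006017 east, -0.003780 north), which points southwest.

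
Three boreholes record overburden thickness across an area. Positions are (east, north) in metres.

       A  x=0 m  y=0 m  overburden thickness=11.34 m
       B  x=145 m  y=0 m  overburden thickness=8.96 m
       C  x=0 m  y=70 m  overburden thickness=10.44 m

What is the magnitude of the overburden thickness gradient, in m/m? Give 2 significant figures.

0.021 m/m

∂d/∂x = (8.96 − 11.34) / (145 − 0) = -0.01641
∂d/∂y = (10.44 − 11.34) / (70 − 0) = -0.01286
|∇f| = √(-0.01641² + -0.01286²) = 0.02085 m/m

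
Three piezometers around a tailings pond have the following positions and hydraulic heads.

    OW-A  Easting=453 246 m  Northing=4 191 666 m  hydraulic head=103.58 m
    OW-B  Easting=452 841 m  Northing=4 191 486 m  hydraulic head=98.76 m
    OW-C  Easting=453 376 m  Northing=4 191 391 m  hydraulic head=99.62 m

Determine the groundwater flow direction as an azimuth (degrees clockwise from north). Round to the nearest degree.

Differences from OW-A: to OW-B (Δx, Δy, Δh) = (-405, -180, -4.82); to OW-C = (130, -275, -3.96).
Solve a·Δx + b·Δy = Δh: det = (-405)·(-275) − 130·(-180) = 134775.
∂h/∂x = [(-4.82)·(-275) − (-3.96)·(-180)] / 134775 = +0.004546
∂h/∂y = [(-405)·(-3.96) − 130·(-4.82)] / 134775 = +0.01655
Flow direction (−∇h) has components (-0.004546 E, -0.01655 N).
Azimuth = atan2(E, N) = atan2(-0.004546, -0.01655) = 195.4° ≈ 195°.

195°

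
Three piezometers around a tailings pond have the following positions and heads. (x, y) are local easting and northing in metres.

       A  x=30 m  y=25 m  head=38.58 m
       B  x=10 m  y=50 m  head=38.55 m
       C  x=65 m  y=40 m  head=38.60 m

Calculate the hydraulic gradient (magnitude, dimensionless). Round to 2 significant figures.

Differences from A: to B (Δx, Δy, Δh) = (-20, 25, -0.03); to C = (35, 15, +0.02).
Determinant of the coordinate differences = (-20)·15 − 35·25 = -1175.
∂h/∂x = [(-0.03)·15 − (+0.02)·25] / -1175 = +0.0008085
∂h/∂y = [(-20)·(+0.02) − 35·(-0.03)] / -1175 = -0.0005532
|∇h| = √(0.0008085² + -0.0005532²) = 0.0009796

0.00098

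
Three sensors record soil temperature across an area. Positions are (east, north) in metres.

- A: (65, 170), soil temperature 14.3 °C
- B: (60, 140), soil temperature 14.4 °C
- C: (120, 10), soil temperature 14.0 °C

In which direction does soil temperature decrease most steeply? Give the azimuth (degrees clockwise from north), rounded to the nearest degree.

081°

With T = a·x + b·y + c and A as origin, the differences give:
  (-5)·a + (-30)·b = +0.1
  55·a + (-160)·b = -0.3
Eliminate b (×(-160) and ×(-30), subtract): 2450·a = -25.00 → a = ∂T/∂x = -0.01020
Back-substitute: b = ∂T/∂y = -0.001633.
Steepest decrease is along −∇f: components (+0.01020 E, +0.001633 N).
Azimuth = atan2(+0.01020, +0.001633) = 80.9° ≈ 081°.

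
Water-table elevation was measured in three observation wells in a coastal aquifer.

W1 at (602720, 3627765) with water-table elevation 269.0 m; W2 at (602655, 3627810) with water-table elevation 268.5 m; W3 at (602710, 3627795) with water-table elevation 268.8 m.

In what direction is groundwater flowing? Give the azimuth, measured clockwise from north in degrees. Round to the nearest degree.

323°

Differences from W1: to W2 (Δx, Δy, Δh) = (-65, 45, -0.5); to W3 = (-10, 30, -0.2).
Solve a·Δx + b·Δy = Δh: det = (-65)·30 − (-10)·45 = -1500.
∂h/∂x = [(-0.5)·30 − (-0.2)·45] / -1500 = +0.004000
∂h/∂y = [(-65)·(-0.2) − (-10)·(-0.5)] / -1500 = -0.005333
Flow direction (−∇h) has components (-0.004000 E, +0.005333 N).
Azimuth = atan2(E, N) = atan2(-0.004000, +0.005333) = 323.1° ≈ 323°.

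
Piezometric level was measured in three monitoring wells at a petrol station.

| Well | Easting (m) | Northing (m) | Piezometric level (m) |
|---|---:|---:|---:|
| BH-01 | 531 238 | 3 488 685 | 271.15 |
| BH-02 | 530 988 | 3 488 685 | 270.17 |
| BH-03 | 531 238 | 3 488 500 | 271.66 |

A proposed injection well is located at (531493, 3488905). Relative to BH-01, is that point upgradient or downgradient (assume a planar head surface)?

upgradient

∂h/∂x = (270.17 − 271.15) / (530988 − 531238) = +0.003920
∂h/∂y = (271.66 − 271.15) / (3488500 − 3488685) = -0.002757
Head at (531493, 3488905) = 271.15 + (+0.003920)·(255) + (-0.002757)·(220) = 271.54 m.
That is higher than the 271.15 m at BH-01, so the point is upgradient.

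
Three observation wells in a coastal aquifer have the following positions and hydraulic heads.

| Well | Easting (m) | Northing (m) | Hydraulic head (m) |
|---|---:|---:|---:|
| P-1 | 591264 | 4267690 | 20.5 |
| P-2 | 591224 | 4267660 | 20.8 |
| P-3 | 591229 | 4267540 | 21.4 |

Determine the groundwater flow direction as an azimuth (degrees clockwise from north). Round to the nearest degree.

035°

Taking P-1 as reference: P-2−P-1 = (-40, -30, +0.3); P-3−P-1 = (-35, -150, +0.9).
Solve a·Δx + b·Δy = Δh: det = (-40)·(-150) − (-35)·(-30) = 4950.
∂h/∂x = [(+0.3)·(-150) − (+0.9)·(-30)] / 4950 = -0.003636
∂h/∂y = [(-40)·(+0.9) − (-35)·(+0.3)] / 4950 = -0.005152
Flow direction (−∇h) has components (+0.003636 E, +0.005152 N).
Azimuth = atan2(E, N) = atan2(+0.003636, +0.005152) = 35.2° ≈ 035°.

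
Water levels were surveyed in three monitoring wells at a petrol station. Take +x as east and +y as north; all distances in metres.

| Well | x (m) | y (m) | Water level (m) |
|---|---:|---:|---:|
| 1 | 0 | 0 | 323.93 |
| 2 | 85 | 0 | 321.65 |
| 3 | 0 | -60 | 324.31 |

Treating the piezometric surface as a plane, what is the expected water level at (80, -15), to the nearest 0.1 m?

∂h/∂x = (321.65 − 323.93) / (85 − 0) = -0.02682
∂h/∂y = (324.31 − 323.93) / (-60 − 0) = -0.006333
h(80, -15) = 323.93 + (-0.02682)·(80) + (-0.006333)·(-15) = 323.93 -2.146 +0.095 = 321.879 m.

321.9 m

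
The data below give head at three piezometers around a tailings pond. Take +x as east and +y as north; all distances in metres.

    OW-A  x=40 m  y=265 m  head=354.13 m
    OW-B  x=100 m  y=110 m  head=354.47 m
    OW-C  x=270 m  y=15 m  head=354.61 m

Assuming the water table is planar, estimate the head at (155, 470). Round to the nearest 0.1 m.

With h = a·x + b·y + c and OW-A as origin, the differences give:
  60·a + (-155)·b = +0.34
  230·a + (-250)·b = +0.48
Eliminate b (×(-250) and ×(-155), subtract): 20650·a = -10.600 → a = ∂h/∂x = -0.0005133
Back-substitute: b = ∂h/∂y = -0.002392.
h(155, 470) = 354.13 + (-0.0005133)·(115) + (-0.002392)·(205) = 354.13 -0.059 -0.490 = 353.581 m.

353.6 m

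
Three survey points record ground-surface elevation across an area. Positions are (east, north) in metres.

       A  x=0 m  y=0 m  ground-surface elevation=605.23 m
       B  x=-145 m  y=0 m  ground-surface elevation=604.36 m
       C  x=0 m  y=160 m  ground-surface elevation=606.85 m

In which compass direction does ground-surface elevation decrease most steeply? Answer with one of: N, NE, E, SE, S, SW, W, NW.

SW

∂z/∂x = (604.36 − 605.23) / (-145 − 0) = +0.006000
∂z/∂y = (606.85 − 605.23) / (160 − 0) = +0.01013
Steepest decrease is along −∇f = (-0.006000 E, -0.01013 N) → southwest.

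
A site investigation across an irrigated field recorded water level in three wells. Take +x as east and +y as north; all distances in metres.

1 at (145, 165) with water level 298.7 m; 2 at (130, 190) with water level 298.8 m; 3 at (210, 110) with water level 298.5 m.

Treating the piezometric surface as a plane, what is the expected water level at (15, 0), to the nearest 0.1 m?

Differences from 1: to 2 (Δx, Δy, Δh) = (-15, 25, +0.1); to 3 = (65, -55, -0.2).
Determinant of the coordinate differences = (-15)·(-55) − 65·25 = -800.
∂h/∂x = [(+0.1)·(-55) − (-0.2)·25] / -800 = +0.0006250
∂h/∂y = [(-15)·(-0.2) − 65·(+0.1)] / -800 = +0.004375
h(15, 0) = 298.7 + (+0.0006250)·(-130) + (+0.004375)·(-165) = 298.7 -0.081 -0.722 = 297.897 m.

297.9 m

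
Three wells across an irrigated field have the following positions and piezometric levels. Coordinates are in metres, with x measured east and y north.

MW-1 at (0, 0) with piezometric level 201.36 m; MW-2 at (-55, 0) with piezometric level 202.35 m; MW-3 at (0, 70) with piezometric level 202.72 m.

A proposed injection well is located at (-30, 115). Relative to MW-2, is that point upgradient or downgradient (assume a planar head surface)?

∂h/∂x = (202.35 − 201.36) / (-55 − 0) = -0.01800
∂h/∂y = (202.72 − 201.36) / (70 − 0) = +0.01943
Head at (-30, 115) = 201.36 + (-0.01800)·(-30) + (+0.01943)·(115) = 204.13 m.
That is higher than the 202.35 m at MW-2, so the point is upgradient.

upgradient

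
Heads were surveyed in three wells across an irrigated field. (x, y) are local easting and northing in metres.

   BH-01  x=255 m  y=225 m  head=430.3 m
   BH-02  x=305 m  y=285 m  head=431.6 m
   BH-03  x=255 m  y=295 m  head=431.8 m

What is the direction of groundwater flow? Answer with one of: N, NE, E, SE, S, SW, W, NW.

Differences from BH-01: to BH-02 (Δx, Δy, Δh) = (50, 60, +1.3); to BH-03 = (0, 70, +1.5).
Determinant of the coordinate differences = 50·70 − 0·60 = 3500.
∂h/∂x = [(+1.3)·70 − (+1.5)·60] / 3500 = +0.0002857
∂h/∂y = [50·(+1.5) − 0·(+1.3)] / 3500 = +0.02143
Flow = −∇h = (-0.0002857 east, -0.02143 north), which points south.

S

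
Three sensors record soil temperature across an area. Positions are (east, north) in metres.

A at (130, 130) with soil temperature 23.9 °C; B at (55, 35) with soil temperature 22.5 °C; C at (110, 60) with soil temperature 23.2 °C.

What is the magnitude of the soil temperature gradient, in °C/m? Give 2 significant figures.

0.012 °C/m

Taking A as reference: B−A = (-75, -95, -1.4); C−A = (-20, -70, -0.7).
Solve a·Δx + b·Δy = ΔT: det = (-75)·(-70) − (-20)·(-95) = 3350.
∂T/∂x = [(-1.4)·(-70) − (-0.7)·(-95)] / 3350 = +0.009403
∂T/∂y = [(-75)·(-0.7) − (-20)·(-1.4)] / 3350 = +0.007313
|∇f| = √(0.009403² + 0.007313²) = 0.01191 °C/m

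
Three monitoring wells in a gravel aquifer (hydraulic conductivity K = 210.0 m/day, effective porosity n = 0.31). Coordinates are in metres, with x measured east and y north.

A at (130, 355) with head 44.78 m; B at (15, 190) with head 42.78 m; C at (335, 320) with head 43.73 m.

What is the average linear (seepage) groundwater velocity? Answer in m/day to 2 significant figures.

9.7 m/day

With h = a·x + b·y + c and A as origin, the differences give:
  (-115)·a + (-165)·b = -2.00
  205·a + (-35)·b = -1.05
Eliminate b (×(-35) and ×(-165), subtract): 37850·a = -103.250 → a = ∂h/∂x = -0.002728
Back-substitute: b = ∂h/∂y = +0.01402.
|∇h| = √(-0.002728² + 0.01402²) = 0.01428
Seepage velocity v = K·i/n = 210.0 × 0.01428 / 0.31 = 9.674 m/day.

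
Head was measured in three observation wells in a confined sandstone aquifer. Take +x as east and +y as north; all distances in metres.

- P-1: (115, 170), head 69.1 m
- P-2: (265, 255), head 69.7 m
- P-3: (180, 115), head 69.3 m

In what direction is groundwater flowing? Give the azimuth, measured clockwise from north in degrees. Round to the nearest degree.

With h = a·x + b·y + c and P-1 as origin, the differences give:
  150·a + 85·b = +0.6
  65·a + (-55)·b = +0.2
Eliminate b (×(-55) and ×85, subtract): -13775·a = -50.00 → a = ∂h/∂x = +0.003630
Back-substitute: b = ∂h/∂y = +0.0006534.
Flow direction (−∇h) has components (-0.003630 E, -0.0006534 N).
Azimuth = atan2(E, N) = atan2(-0.003630, -0.0006534) = 259.8° ≈ 260°.

260°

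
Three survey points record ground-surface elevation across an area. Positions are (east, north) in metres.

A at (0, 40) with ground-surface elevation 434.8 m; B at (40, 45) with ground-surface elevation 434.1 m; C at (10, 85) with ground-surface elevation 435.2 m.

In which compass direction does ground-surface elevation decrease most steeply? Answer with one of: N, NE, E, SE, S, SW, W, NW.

SE

Differences from A: to B (Δx, Δy, Δh) = (40, 5, -0.7); to C = (10, 45, +0.4).
Solve a·Δx + b·Δy = Δz: det = 40·45 − 10·5 = 1750.
∂z/∂x = [(-0.7)·45 − (+0.4)·5] / 1750 = -0.01914
∂z/∂y = [40·(+0.4) − 10·(-0.7)] / 1750 = +0.01314
Steepest decrease is along −∇f = (+0.01914 E, -0.01314 N) → southeast.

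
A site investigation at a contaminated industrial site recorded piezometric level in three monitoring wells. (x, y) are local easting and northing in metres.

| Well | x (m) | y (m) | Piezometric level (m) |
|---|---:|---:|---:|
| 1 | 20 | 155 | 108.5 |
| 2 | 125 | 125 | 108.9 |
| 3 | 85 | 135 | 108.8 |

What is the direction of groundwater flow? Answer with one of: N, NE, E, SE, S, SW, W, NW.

With h = a·x + b·y + c and 1 as origin, the differences give:
  105·a + (-30)·b = +0.4
  65·a + (-20)·b = +0.3
Eliminate b (×(-20) and ×(-30), subtract): -150·a = 1.00 → a = ∂h/∂x = -0.006667
Back-substitute: b = ∂h/∂y = -0.03667.
Flow = −∇h = (+0.006667 east, +0.03667 north), which points north.

N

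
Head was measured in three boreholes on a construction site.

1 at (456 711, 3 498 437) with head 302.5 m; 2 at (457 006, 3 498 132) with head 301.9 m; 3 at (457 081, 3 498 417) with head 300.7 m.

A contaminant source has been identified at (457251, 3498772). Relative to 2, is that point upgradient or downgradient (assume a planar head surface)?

With h = a·x + b·y + c and 1 as origin, the differences give:
  295·a + (-305)·b = -0.6
  370·a + (-20)·b = -1.8
Eliminate b (×(-20) and ×(-305), subtract): 106950·a = -537.00 → a = ∂h/∂x = -0.005021
Back-substitute: b = ∂h/∂y = -0.002889.
Head at (457251, 3498772) = 302.5 + (-0.005021)·(540) + (-0.002889)·(335) = 298.82 m.
That is lower than the 301.9 m at 2, so the point is downgradient.

downgradient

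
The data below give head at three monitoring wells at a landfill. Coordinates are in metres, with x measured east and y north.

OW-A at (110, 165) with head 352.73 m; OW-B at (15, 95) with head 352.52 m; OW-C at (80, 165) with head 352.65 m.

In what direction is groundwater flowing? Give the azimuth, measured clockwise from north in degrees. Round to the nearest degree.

283°

With h = a·x + b·y + c and OW-A as origin, the differences give:
  (-95)·a + (-70)·b = -0.21
  (-30)·a + 0·b = -0.08
Eliminate b (×0 and ×(-70), subtract): -2100·a = -5.600 → a = ∂h/∂x = +0.002667
Back-substitute: b = ∂h/∂y = -0.0006190.
Flow direction (−∇h) has components (-0.002667 E, +0.0006190 N).
Azimuth = atan2(E, N) = atan2(-0.002667, +0.0006190) = 283.1° ≈ 283°.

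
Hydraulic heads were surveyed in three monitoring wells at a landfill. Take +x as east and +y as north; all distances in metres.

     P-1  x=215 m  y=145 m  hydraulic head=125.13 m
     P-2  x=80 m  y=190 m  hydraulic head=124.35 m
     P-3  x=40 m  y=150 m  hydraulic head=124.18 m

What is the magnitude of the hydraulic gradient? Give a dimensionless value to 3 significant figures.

Three-point gradient (reference P-1): Δ to P-2 = (-135, 45, -0.78), Δ to P-3 = (-175, 5, -0.95).
∂h/∂x = +0.005396, ∂h/∂y = -0.001146 (det = 7200).
|∇h| = √(0.005396² + -0.001146²) = 0.005516

0.00552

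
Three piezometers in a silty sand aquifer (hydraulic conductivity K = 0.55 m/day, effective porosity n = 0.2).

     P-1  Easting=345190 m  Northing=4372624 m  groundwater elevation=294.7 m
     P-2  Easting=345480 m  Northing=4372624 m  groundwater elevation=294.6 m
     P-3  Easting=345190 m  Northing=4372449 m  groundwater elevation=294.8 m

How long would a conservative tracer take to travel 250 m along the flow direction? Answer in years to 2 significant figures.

∂h/∂x = (294.6 − 294.7) / (345480 − 345190) = -0.0003448
∂h/∂y = (294.8 − 294.7) / (4372449 − 4372624) = -0.0005714
|∇h| = √(-0.0003448² + -0.0005714²) = 0.0006674
Seepage velocity v = K·i/n = 0.55 × 0.0006674 / 0.2 = 0.001835 m/day.
t = 250 / 0.001835 = 1.362e+05 days = 373 years.

370 years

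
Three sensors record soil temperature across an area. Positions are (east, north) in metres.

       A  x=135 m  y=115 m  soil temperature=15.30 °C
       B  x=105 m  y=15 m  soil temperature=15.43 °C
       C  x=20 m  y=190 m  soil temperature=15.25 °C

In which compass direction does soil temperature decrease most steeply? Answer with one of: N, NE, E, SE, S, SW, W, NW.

Differences from A: to B (Δx, Δy, Δh) = (-30, -100, +0.13); to C = (-115, 75, -0.05).
Solve a·Δx + b·Δy = ΔT: det = (-30)·75 − (-115)·(-100) = -13750.
∂T/∂x = [(+0.13)·75 − (-0.05)·(-100)] / -13750 = -0.0003455
∂T/∂y = [(-30)·(-0.05) − (-115)·(+0.13)] / -13750 = -0.001196
Steepest decrease is along −∇f = (+0.0003455 E, +0.001196 N) → north.

N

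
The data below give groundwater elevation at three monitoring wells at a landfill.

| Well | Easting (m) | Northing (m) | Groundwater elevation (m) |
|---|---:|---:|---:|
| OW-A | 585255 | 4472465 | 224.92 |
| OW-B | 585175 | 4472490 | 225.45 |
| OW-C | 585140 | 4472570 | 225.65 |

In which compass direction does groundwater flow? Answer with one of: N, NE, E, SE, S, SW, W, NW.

Differences from OW-A: to OW-B (Δx, Δy, Δh) = (-80, 25, +0.53); to OW-C = (-115, 105, +0.73).
Solve a·Δx + b·Δy = Δh: det = (-80)·105 − (-115)·25 = -5525.
∂h/∂x = [(+0.53)·105 − (+0.73)·25] / -5525 = -0.006769
∂h/∂y = [(-80)·(+0.73) − (-115)·(+0.53)] / -5525 = -0.0004615
Flow = −∇h = (+0.006769 east, +0.0004615 north), which points east.

E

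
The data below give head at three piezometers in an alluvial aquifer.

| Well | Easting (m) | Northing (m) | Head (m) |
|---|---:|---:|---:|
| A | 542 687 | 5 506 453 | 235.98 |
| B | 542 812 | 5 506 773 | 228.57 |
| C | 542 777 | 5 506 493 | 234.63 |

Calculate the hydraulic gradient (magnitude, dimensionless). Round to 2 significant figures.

Three-point gradient (reference A): Δ to B = (125, 320, -7.41), Δ to C = (90, 40, -1.35).
∂h/∂x = -0.005697, ∂h/∂y = -0.02093 (det = -23800).
|∇h| = √(-0.005697² + -0.02093²) = 0.02169

0.022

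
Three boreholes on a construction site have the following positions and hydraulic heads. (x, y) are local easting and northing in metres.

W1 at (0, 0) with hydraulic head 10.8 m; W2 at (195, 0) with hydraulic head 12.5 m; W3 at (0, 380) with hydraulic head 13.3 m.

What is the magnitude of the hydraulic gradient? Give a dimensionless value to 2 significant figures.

0.011

∂h/∂x = (12.5 − 10.8) / (195 − 0) = +0.008718
∂h/∂y = (13.3 − 10.8) / (380 − 0) = +0.006579
|∇h| = √(0.008718² + 0.006579²) = 0.01092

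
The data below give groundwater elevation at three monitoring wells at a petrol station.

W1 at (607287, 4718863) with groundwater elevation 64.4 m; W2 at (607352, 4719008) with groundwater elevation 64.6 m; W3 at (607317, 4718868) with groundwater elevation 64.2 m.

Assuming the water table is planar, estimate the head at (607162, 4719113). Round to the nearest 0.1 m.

Taking W1 as reference: W2−W1 = (65, 145, +0.2); W3−W1 = (30, 5, -0.2).
Solve a·Δx + b·Δy = Δh: det = 65·5 − 30·145 = -4025.
∂h/∂x = [(+0.2)·5 − (-0.2)·145] / -4025 = -0.007453
∂h/∂y = [65·(-0.2) − 30·(+0.2)] / -4025 = +0.004720
h(607162, 4719113) = 64.4 + (-0.007453)·(-125) + (+0.004720)·(250) = 64.4 +0.932 +1.180 = 66.512 m.

66.5 m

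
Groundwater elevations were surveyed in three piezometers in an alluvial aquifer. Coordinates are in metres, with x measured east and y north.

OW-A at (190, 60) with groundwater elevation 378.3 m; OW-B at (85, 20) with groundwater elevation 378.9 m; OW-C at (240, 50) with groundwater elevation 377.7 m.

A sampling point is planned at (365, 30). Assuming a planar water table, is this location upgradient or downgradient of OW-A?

Differences from OW-A: to OW-B (Δx, Δy, Δh) = (-105, -40, +0.6); to OW-C = (50, -10, -0.6).
Determinant of the coordinate differences = (-105)·(-10) − 50·(-40) = 3050.
∂h/∂x = [(+0.6)·(-10) − (-0.6)·(-40)] / 3050 = -0.009836
∂h/∂y = [(-105)·(-0.6) − 50·(+0.6)] / 3050 = +0.01082
Head at (365, 30) = 378.3 + (-0.009836)·(175) + (+0.01082)·(-30) = 376.25 m.
That is lower than the 378.3 m at OW-A, so the point is downgradient.

downgradient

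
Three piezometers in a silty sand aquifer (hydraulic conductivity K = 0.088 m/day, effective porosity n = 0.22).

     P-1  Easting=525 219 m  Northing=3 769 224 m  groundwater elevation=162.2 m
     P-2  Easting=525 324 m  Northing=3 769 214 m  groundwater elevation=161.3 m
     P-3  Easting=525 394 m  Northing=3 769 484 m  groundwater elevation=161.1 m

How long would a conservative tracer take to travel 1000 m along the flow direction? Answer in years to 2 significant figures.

Differences from P-1: to P-2 (Δx, Δy, Δh) = (105, -10, -0.9); to P-3 = (175, 260, -1.1).
Determinant of the coordinate differences = 105·260 − 175·(-10) = 29050.
∂h/∂x = [(-0.9)·260 − (-1.1)·(-10)] / 29050 = -0.008434
∂h/∂y = [105·(-1.1) − 175·(-0.9)] / 29050 = +0.001446
|∇h| = √(-0.008434² + 0.001446²) = 0.008557
Seepage velocity v = K·i/n = 0.088 × 0.008557 / 0.22 = 0.003423 m/day.
t = 1000 / 0.003423 = 2.921e+05 days = 800 years.

800 years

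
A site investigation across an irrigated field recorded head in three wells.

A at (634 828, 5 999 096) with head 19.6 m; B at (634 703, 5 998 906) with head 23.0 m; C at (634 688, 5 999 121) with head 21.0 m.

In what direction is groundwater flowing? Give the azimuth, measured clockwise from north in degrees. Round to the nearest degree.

049°

Differences from A: to B (Δx, Δy, Δh) = (-125, -190, +3.4); to C = (-140, 25, +1.4).
Determinant of the coordinate differences = (-125)·25 − (-140)·(-190) = -29725.
∂h/∂x = [(+3.4)·25 − (+1.4)·(-190)] / -29725 = -0.01181
∂h/∂y = [(-125)·(+1.4) − (-140)·(+3.4)] / -29725 = -0.01013
Flow direction (−∇h) has components (+0.01181 E, +0.01013 N).
Azimuth = atan2(E, N) = atan2(+0.01181, +0.01013) = 49.4° ≈ 049°.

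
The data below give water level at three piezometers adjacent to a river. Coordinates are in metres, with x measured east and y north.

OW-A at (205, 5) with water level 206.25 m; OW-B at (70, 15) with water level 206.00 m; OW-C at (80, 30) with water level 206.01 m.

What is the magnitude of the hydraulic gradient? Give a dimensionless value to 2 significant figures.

Differences from OW-A: to OW-B (Δx, Δy, Δh) = (-135, 10, -0.25); to OW-C = (-125, 25, -0.24).
Determinant of the coordinate differences = (-135)·25 − (-125)·10 = -2125.
∂h/∂x = [(-0.25)·25 − (-0.24)·10] / -2125 = +0.001812
∂h/∂y = [(-135)·(-0.24) − (-125)·(-0.25)] / -2125 = -0.0005412
|∇h| = √(0.001812² + -0.0005412²) = 0.001891

0.0019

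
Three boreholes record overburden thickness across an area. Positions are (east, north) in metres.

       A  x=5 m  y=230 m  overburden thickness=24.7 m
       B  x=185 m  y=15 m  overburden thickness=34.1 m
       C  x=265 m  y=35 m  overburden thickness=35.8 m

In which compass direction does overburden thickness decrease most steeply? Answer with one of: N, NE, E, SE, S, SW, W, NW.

With d = a·x + b·y + c and A as origin, the differences give:
  180·a + (-215)·b = +9.4
  260·a + (-195)·b = +11.1
Eliminate b (×(-195) and ×(-215), subtract): 20800·a = 553.50 → a = ∂d/∂x = +0.02661
Back-substitute: b = ∂d/∂y = -0.02144.
Steepest decrease is along −∇f = (-0.02661 E, +0.02144 N) → northwest.

NW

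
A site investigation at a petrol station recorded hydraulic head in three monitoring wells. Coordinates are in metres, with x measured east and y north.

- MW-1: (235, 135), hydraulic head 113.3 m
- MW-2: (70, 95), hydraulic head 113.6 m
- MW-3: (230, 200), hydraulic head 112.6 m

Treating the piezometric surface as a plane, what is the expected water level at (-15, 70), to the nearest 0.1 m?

113.8 m

Taking MW-1 as reference: MW-2−MW-1 = (-165, -40, +0.3); MW-3−MW-1 = (-5, 65, -0.7).
Solve a·Δx + b·Δy = Δh: det = (-165)·65 − (-5)·(-40) = -10925.
∂h/∂x = [(+0.3)·65 − (-0.7)·(-40)] / -10925 = +0.0007780
∂h/∂y = [(-165)·(-0.7) − (-5)·(+0.3)] / -10925 = -0.01071
h(-15, 70) = 113.3 + (+0.0007780)·(-250) + (-0.01071)·(-65) = 113.3 -0.195 +0.696 = 113.802 m.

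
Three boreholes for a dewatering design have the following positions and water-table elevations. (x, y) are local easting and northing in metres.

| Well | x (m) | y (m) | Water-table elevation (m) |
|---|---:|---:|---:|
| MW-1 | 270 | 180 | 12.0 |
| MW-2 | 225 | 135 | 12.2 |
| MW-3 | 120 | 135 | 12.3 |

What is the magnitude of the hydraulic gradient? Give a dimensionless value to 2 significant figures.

With h = a·x + b·y + c and MW-1 as origin, the differences give:
  (-45)·a + (-45)·b = +0.2
  (-150)·a + (-45)·b = +0.3
Eliminate b (×(-45) and ×(-45), subtract): -4725·a = 4.50 → a = ∂h/∂x = -0.0009524
Back-substitute: b = ∂h/∂y = -0.003492.
|∇h| = √(-0.0009524² + -0.003492²) = 0.00362

0.0036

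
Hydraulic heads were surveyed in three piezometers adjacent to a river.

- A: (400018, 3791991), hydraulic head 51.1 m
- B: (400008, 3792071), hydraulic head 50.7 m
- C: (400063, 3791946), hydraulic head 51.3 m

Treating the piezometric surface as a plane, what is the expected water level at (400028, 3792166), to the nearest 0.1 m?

50.2 m

Three-point gradient (reference A): Δ to B = (-10, 80, -0.4), Δ to C = (45, -45, +0.2).
∂h/∂x = -0.0006349, ∂h/∂y = -0.005079 (det = -3150).
h(400028, 3792166) = 51.1 + (-0.0006349)·(10) + (-0.005079)·(175) = 51.1 -0.006 -0.889 = 50.205 m.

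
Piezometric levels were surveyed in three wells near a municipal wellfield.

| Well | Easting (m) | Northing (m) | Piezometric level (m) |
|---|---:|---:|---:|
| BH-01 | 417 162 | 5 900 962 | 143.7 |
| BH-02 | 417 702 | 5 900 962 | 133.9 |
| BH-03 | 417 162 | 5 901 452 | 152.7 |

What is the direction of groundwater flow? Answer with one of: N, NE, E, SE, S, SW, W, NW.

SE

∂h/∂x = (133.9 − 143.7) / (417702 − 417162) = -0.01815
∂h/∂y = (152.7 − 143.7) / (5901452 − 5900962) = +0.01837
Flow = −∇h = (+0.01815 east, -0.01837 north), which points southeast.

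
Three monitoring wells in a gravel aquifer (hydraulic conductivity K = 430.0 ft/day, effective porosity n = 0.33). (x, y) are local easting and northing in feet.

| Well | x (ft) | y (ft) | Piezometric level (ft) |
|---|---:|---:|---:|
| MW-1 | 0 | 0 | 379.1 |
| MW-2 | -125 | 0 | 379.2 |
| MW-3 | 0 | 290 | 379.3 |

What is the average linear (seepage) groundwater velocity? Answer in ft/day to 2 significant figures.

∂h/∂x = (379.2 − 379.1) / (-125 − 0) = -0.0008000
∂h/∂y = (379.3 − 379.1) / (290 − 0) = +0.0006897
|∇h| = √(-0.0008000² + 0.0006897²) = 0.001056
Seepage velocity v = K·i/n = 430.0 × 0.001056 / 0.33 = 1.376 ft/day.

1.4 ft/day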